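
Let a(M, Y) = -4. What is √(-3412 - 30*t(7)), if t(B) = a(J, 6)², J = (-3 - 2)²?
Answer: 2*I*√973 ≈ 62.386*I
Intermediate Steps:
J = 25 (J = (-5)² = 25)
t(B) = 16 (t(B) = (-4)² = 16)
√(-3412 - 30*t(7)) = √(-3412 - 30*16) = √(-3412 - 480) = √(-3892) = 2*I*√973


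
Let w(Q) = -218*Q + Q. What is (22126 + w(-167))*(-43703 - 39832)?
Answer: -4875520275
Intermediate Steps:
w(Q) = -217*Q
(22126 + w(-167))*(-43703 - 39832) = (22126 - 217*(-167))*(-43703 - 39832) = (22126 + 36239)*(-83535) = 58365*(-83535) = -4875520275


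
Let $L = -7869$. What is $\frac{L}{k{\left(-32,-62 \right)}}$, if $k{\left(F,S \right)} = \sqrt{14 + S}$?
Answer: $\frac{2623 i \sqrt{3}}{4} \approx 1135.8 i$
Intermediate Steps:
$\frac{L}{k{\left(-32,-62 \right)}} = - \frac{7869}{\sqrt{14 - 62}} = - \frac{7869}{\sqrt{-48}} = - \frac{7869}{4 i \sqrt{3}} = - 7869 \left(- \frac{i \sqrt{3}}{12}\right) = \frac{2623 i \sqrt{3}}{4}$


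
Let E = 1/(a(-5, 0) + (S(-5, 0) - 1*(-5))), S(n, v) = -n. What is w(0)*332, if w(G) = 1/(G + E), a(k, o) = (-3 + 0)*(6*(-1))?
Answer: 9296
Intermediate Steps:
a(k, o) = 18 (a(k, o) = -3*(-6) = 18)
E = 1/28 (E = 1/(18 + (-1*(-5) - 1*(-5))) = 1/(18 + (5 + 5)) = 1/(18 + 10) = 1/28 ≈ 0.035714)
w(G) = 1/(1/28 + G) (w(G) = 1/(G + 1/28) = 1/(1/28 + G))
w(0)*332 = (28/(1 + 28*0))*332 = (28/(1 + 0))*332 = (28/1)*332 = (28*1)*332 = 28*332 = 9296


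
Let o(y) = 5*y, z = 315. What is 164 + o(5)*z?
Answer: 8039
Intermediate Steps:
164 + o(5)*z = 164 + (5*5)*315 = 164 + 25*315 = 164 + 7875 = 8039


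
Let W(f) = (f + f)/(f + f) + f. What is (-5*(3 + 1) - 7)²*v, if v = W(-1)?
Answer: 0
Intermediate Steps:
W(f) = 1 + f (W(f) = (2*f)/((2*f)) + f = (2*f)*(1/(2*f)) + f = 1 + f)
v = 0 (v = 1 - 1 = 0)
(-5*(3 + 1) - 7)²*v = (-5*(3 + 1) - 7)²*0 = (-5*4 - 7)²*0 = (-20 - 7)²*0 = (-27)²*0 = 729*0 = 0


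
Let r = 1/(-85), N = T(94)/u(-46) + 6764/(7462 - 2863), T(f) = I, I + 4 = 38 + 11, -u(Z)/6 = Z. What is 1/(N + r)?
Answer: 35964180/58335097 ≈ 0.61651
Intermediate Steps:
u(Z) = -6*Z
I = 45 (I = -4 + (38 + 11) = -4 + 49 = 45)
T(f) = 45
N = 691273/423108 (N = 45/((-6*(-46))) + 6764/(7462 - 2863) = 45/276 + 6764/4599 = 45*(1/276) + 6764*(1/4599) = 15/92 + 6764/4599 = 691273/423108 ≈ 1.6338)
r = -1/85 ≈ -0.011765
1/(N + r) = 1/(691273/423108 - 1/85) = 1/(58335097/35964180) = 35964180/58335097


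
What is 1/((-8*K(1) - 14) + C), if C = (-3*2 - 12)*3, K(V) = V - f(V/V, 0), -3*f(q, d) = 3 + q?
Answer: -3/260 ≈ -0.011538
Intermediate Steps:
f(q, d) = -1 - q/3 (f(q, d) = -(3 + q)/3 = -1 - q/3)
K(V) = 4/3 + V (K(V) = V - (-1 - V/(3*V)) = V - (-1 - ⅓*1) = V - (-1 - ⅓) = V - 1*(-4/3) = V + 4/3 = 4/3 + V)
C = -54 (C = (-6 - 12)*3 = -18*3 = -54)
1/((-8*K(1) - 14) + C) = 1/((-8*(4/3 + 1) - 14) - 54) = 1/((-8*7/3 - 14) - 54) = 1/((-56/3 - 14) - 54) = 1/(-98/3 - 54) = 1/(-260/3) = -3/260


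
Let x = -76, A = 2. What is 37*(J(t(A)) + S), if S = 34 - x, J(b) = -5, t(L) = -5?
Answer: 3885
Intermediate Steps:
S = 110 (S = 34 - 1*(-76) = 34 + 76 = 110)
37*(J(t(A)) + S) = 37*(-5 + 110) = 37*105 = 3885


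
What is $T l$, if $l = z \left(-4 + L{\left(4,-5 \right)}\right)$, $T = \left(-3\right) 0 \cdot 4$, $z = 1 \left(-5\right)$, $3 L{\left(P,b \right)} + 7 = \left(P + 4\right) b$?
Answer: $0$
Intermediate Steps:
$L{\left(P,b \right)} = - \frac{7}{3} + \frac{b \left(4 + P\right)}{3}$ ($L{\left(P,b \right)} = - \frac{7}{3} + \frac{\left(P + 4\right) b}{3} = - \frac{7}{3} + \frac{\left(4 + P\right) b}{3} = - \frac{7}{3} + \frac{b \left(4 + P\right)}{3}$)
$z = -5$
$T = 0$ ($T = 0 \cdot 4 = 0$)
$l = \frac{295}{3}$ ($l = - 5 \left(-4 + \left(- \frac{7}{3} + \frac{4}{3} \left(-5\right) + \frac{1}{3} \cdot 4 \left(-5\right)\right)\right) = - 5 \left(-4 - \frac{47}{3}\right) = \left(-5\right) \left(- \frac{59}{3}\right) = \frac{295}{3} \approx 98.333$)
$T l = 0 \cdot \frac{295}{3} = 0$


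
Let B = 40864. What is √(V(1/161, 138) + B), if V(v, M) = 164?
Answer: 2*√10257 ≈ 202.55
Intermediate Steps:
√(V(1/161, 138) + B) = √(164 + 40864) = √41028 = 2*√10257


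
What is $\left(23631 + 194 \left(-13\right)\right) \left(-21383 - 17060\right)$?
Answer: $-811493287$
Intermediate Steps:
$\left(23631 + 194 \left(-13\right)\right) \left(-21383 - 17060\right) = \left(23631 - 2522\right) \left(-38443\right) = 21109 \left(-38443\right) = -811493287$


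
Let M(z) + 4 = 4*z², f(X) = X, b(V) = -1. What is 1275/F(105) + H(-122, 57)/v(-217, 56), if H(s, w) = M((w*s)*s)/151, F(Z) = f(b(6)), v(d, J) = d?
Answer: -2879090572097/32767 ≈ -8.7866e+7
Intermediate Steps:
M(z) = -4 + 4*z²
F(Z) = -1
H(s, w) = -4/151 + 4*s⁴*w²/151 (H(s, w) = (-4 + 4*((w*s)*s)²)/151 = (-4 + 4*((s*w)*s)²)*(1/151) = (-4 + 4*(w*s²)²)*(1/151) = (-4 + 4*(s⁴*w²))*(1/151) = (-4 + 4*s⁴*w²)*(1/151) = -4/151 + 4*s⁴*w²/151)
1275/F(105) + H(-122, 57)/v(-217, 56) = 1275/(-1) + (-4/151 + (4/151)*(-122)⁴*57²)/(-217) = 1275*(-1) + (-4/151 + (4/151)*221533456*3249)*(-1/217) = -1275 + (-4/151 + 2879048794176/151)*(-1/217) = -1275 + (2879048794172/151)*(-1/217) = -1275 - 2879048794172/32767 = -2879090572097/32767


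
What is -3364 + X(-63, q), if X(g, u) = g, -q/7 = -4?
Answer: -3427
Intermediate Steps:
q = 28 (q = -7*(-4) = 28)
-3364 + X(-63, q) = -3364 - 63 = -3427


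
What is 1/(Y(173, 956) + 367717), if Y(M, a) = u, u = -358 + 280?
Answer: 1/367639 ≈ 2.7201e-6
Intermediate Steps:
u = -78
Y(M, a) = -78
1/(Y(173, 956) + 367717) = 1/(-78 + 367717) = 1/367639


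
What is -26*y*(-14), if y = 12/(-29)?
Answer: -4368/29 ≈ -150.62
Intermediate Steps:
y = -12/29 (y = 12*(-1/29) = -12/29 ≈ -0.41379)
-26*y*(-14) = -26*(-12/29)*(-14) = (312/29)*(-14) = -4368/29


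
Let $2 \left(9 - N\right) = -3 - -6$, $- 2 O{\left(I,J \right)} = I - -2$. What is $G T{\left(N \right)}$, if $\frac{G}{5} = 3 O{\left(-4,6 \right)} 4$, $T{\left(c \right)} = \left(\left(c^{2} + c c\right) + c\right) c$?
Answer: $54000$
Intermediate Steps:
$O{\left(I,J \right)} = -1 - \frac{I}{2}$ ($O{\left(I,J \right)} = - \frac{I - -2}{2} = - \frac{I + 2}{2} = - \frac{2 + I}{2} = -1 - \frac{I}{2}$)
$N = \frac{15}{2}$ ($N = 9 - \frac{-3 - -6}{2} = 9 - \frac{-3 + 6}{2} = 9 - \frac{3}{2} = \frac{15}{2} \approx 7.5$)
$T{\left(c \right)} = c \left(c + 2 c^{2}\right)$ ($T{\left(c \right)} = \left(\left(c^{2} + c^{2}\right) + c\right) c = \left(2 c^{2} + c\right) c = \left(c + 2 c^{2}\right) c = c \left(c + 2 c^{2}\right)$)
$G = 60$ ($G = 5 \cdot 3 \left(-1 - -2\right) 4 = 5 \cdot 3 \left(-1 + 2\right) 4 = 5 \cdot 3 \cdot 1 \cdot 4 = 5 \cdot 3 \cdot 4 = 5 \cdot 12 = 60$)
$G T{\left(N \right)} = 60 \left(\frac{15}{2}\right)^{2} \left(1 + 2 \cdot \frac{15}{2}\right) = 60 \frac{225 \left(1 + 15\right)}{4} = 60 \cdot \frac{225}{4} \cdot 16 = 60 \cdot 900 = 54000$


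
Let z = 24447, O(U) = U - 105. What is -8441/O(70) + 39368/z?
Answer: 207735007/855645 ≈ 242.78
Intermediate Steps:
O(U) = -105 + U
-8441/O(70) + 39368/z = -8441/(-105 + 70) + 39368/24447 = -8441/(-35) + 39368*(1/24447) = -8441*(-1/35) + 39368/24447 = 8441/35 + 39368/24447 = 207735007/855645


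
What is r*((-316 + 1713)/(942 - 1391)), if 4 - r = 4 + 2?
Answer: 2794/449 ≈ 6.2227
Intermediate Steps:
r = -2 (r = 4 - (4 + 2) = 4 - 1*6 = 4 - 6 = -2)
r*((-316 + 1713)/(942 - 1391)) = -2*(-316 + 1713)/(942 - 1391) = -2794/(-449) = -2794*(-1)/449 = -2*(-1397/449) = 2794/449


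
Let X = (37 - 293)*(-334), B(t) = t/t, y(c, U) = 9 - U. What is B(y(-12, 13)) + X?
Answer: 85505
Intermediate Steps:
B(t) = 1
X = 85504 (X = -256*(-334) = 85504)
B(y(-12, 13)) + X = 1 + 85504 = 85505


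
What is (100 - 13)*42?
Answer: 3654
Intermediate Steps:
(100 - 13)*42 = 87*42 = 3654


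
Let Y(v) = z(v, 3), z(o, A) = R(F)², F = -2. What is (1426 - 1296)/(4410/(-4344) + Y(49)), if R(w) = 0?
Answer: -18824/147 ≈ -128.05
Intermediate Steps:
z(o, A) = 0 (z(o, A) = 0² = 0)
Y(v) = 0
(1426 - 1296)/(4410/(-4344) + Y(49)) = (1426 - 1296)/(4410/(-4344) + 0) = 130/(4410*(-1/4344) + 0) = 130/(-735/724 + 0) = 130/(-735/724) = 130*(-724/735) = -18824/147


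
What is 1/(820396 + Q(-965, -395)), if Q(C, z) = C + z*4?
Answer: 1/817851 ≈ 1.2227e-6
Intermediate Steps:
Q(C, z) = C + 4*z
1/(820396 + Q(-965, -395)) = 1/(820396 + (-965 + 4*(-395))) = 1/(820396 + (-965 - 1580)) = 1/(820396 - 2545) = 1/817851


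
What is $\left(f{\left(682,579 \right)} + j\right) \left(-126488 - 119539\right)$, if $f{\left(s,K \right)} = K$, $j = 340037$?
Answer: $-83800732632$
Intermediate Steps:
$\left(f{\left(682,579 \right)} + j\right) \left(-126488 - 119539\right) = \left(579 + 340037\right) \left(-126488 - 119539\right) = 340616 \left(-246027\right) = -83800732632$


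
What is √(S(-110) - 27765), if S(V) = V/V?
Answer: 2*I*√6941 ≈ 166.63*I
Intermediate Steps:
S(V) = 1
√(S(-110) - 27765) = √(1 - 27765) = √(-27764) = 2*I*√6941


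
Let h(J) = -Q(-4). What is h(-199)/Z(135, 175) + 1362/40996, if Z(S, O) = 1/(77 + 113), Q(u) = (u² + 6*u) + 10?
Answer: -7788559/20498 ≈ -379.97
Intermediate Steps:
Q(u) = 10 + u² + 6*u
h(J) = -2 (h(J) = -(10 + (-4)² + 6*(-4)) = -(10 + 16 - 24) = -1*2 = -2)
Z(S, O) = 1/190
h(-199)/Z(135, 175) + 1362/40996 = -2/1/190 + 1362/40996 = -2*190 + 1362*(1/40996) = -380 + 681/20498 = -7788559/20498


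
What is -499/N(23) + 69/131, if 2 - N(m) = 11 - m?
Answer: -64403/1834 ≈ -35.116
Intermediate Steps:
N(m) = -9 + m (N(m) = 2 - (11 - m) = 2 + (-11 + m) = -9 + m)
-499/N(23) + 69/131 = -499/(-9 + 23) + 69/131 = -499/14 + 69*(1/131) = -499*1/14 + 69/131 = -499/14 + 69/131 = -64403/1834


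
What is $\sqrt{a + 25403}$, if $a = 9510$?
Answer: $\sqrt{34913} \approx 186.85$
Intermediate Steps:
$\sqrt{a + 25403} = \sqrt{9510 + 25403} = \sqrt{34913}$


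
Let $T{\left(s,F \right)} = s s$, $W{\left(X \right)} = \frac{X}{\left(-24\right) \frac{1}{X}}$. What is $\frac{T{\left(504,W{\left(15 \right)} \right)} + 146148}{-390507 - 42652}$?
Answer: $- \frac{400164}{433159} \approx -0.92383$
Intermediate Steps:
$W{\left(X \right)} = - \frac{X^{2}}{24}$ ($W{\left(X \right)} = X \left(- \frac{X}{24}\right) = - \frac{X^{2}}{24}$)
$T{\left(s,F \right)} = s^{2}$
$\frac{T{\left(504,W{\left(15 \right)} \right)} + 146148}{-390507 - 42652} = \frac{504^{2} + 146148}{-390507 - 42652} = \frac{254016 + 146148}{-433159} = 400164 \left(- \frac{1}{433159}\right) = - \frac{400164}{433159}$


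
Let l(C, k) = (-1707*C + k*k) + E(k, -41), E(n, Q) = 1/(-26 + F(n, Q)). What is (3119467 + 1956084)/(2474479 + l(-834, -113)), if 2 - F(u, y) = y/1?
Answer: 86284367/66485063 ≈ 1.2978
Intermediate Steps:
F(u, y) = 2 - y (F(u, y) = 2 - y/1 = 2 - y)
E(n, Q) = 1/(-24 - Q) (E(n, Q) = 1/(-26 + (2 - Q)) = 1/(-24 - Q))
l(C, k) = 1/17 + k² - 1707*C (l(C, k) = (-1707*C + k*k) - 1/(24 - 41) = (-1707*C + k²) - 1/(-17) = (k² - 1707*C) - 1*(-1/17) = (k² - 1707*C) + 1/17 = 1/17 + k² - 1707*C)
(3119467 + 1956084)/(2474479 + l(-834, -113)) = (3119467 + 1956084)/(2474479 + (1/17 + (-113)² - 1707*(-834))) = 5075551/(2474479 + (1/17 + 12769 + 1423638)) = 5075551/(2474479 + 24418920/17) = 5075551/(66485063/17) = 5075551*(17/66485063) = 86284367/66485063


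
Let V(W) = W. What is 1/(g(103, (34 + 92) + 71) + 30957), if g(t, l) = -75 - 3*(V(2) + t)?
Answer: 1/30567 ≈ 3.2715e-5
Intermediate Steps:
g(t, l) = -81 - 3*t (g(t, l) = -75 - 3*(2 + t) = -75 - (6 + 3*t) = -75 + (-6 - 3*t) = -81 - 3*t)
1/(g(103, (34 + 92) + 71) + 30957) = 1/((-81 - 3*103) + 30957) = 1/((-81 - 309) + 30957) = 1/(-390 + 30957) = 1/30567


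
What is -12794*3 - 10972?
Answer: -49354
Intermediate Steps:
-12794*3 - 10972 = -38382 - 10972 = -49354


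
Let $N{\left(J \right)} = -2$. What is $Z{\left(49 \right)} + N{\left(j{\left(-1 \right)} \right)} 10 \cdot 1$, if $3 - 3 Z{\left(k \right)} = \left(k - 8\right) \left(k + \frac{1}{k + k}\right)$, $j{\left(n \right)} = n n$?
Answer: $- \frac{67503}{98} \approx -688.81$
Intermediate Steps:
$j{\left(n \right)} = n^{2}$
$Z{\left(k \right)} = 1 - \frac{\left(-8 + k\right) \left(k + \frac{1}{2 k}\right)}{3}$ ($Z{\left(k \right)} = 1 - \frac{\left(k - 8\right) \left(k + \frac{1}{k + k}\right)}{3} = 1 - \frac{\left(-8 + k\right) \left(k + \frac{1}{2 k}\right)}{3}$)
$Z{\left(49 \right)} + N{\left(j{\left(-1 \right)} \right)} 10 \cdot 1 = \frac{8 + 49 \left(5 - 2 \cdot 49^{2} + 16 \cdot 49\right)}{6 \cdot 49} + \left(-2\right) 10 \cdot 1 = \frac{1}{6} \cdot \frac{1}{49} \left(8 + 49 \left(5 - 4802 + 784\right)\right) - 20 = \frac{1}{6} \cdot \frac{1}{49} \left(8 + 49 \left(-4013\right)\right) - 20 = \frac{1}{6} \cdot \frac{1}{49} \left(8 - 196637\right) - 20 = \frac{1}{6} \cdot \frac{1}{49} \left(-196629\right) - 20 = - \frac{65543}{98} - 20 = - \frac{67503}{98}$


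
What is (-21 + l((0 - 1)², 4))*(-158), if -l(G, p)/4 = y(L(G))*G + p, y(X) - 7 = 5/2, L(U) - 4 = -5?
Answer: 11850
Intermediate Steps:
L(U) = -1 (L(U) = 4 - 5 = -1)
y(X) = 19/2 (y(X) = 7 + 5/2 = 19/2)
l(G, p) = -38*G - 4*p (l(G, p) = -4*(19*G/2 + p) = -4*(p + 19*G/2) = -38*G - 4*p)
(-21 + l((0 - 1)², 4))*(-158) = (-21 + (-38*(0 - 1)² - 4*4))*(-158) = (-21 + (-38*(-1)² - 16))*(-158) = (-21 + (-38*1 - 16))*(-158) = (-21 + (-38 - 16))*(-158) = (-21 - 54)*(-158) = -75*(-158) = 11850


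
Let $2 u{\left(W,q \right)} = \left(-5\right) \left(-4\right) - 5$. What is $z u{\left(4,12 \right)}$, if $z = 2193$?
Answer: $\frac{32895}{2} \approx 16448.0$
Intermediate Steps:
$u{\left(W,q \right)} = \frac{15}{2}$ ($u{\left(W,q \right)} = \frac{\left(-5\right) \left(-4\right) - 5}{2} = \frac{20 - 5}{2} = \frac{1}{2} \cdot 15 = \frac{15}{2}$)
$z u{\left(4,12 \right)} = 2193 \cdot \frac{15}{2} = \frac{32895}{2}$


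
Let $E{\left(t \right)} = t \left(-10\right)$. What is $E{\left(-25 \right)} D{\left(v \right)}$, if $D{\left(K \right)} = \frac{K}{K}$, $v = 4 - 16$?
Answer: $250$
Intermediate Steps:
$v = -12$
$E{\left(t \right)} = - 10 t$
$D{\left(K \right)} = 1$
$E{\left(-25 \right)} D{\left(v \right)} = \left(-10\right) \left(-25\right) 1 = 250 \cdot 1 = 250$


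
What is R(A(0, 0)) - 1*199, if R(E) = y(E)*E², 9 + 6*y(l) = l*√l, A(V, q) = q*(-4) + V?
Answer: -199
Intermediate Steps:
A(V, q) = V - 4*q (A(V, q) = -4*q + V = V - 4*q)
y(l) = -3/2 + l^(3/2)/6 (y(l) = -3/2 + (l*√l)/6 = -3/2 + l^(3/2)/6)
R(E) = E²*(-3/2 + E^(3/2)/6) (R(E) = (-3/2 + E^(3/2)/6)*E² = E²*(-3/2 + E^(3/2)/6))
R(A(0, 0)) - 1*199 = (0 - 4*0)²*(-9 + (0 - 4*0)^(3/2))/6 - 1*199 = (0 + 0)²*(-9 + (0 + 0)^(3/2))/6 - 199 = (⅙)*0²*(-9 + 0^(3/2)) - 199 = (⅙)*0*(-9 + 0) - 199 = (⅙)*0*(-9) - 199 = 0 - 199 = -199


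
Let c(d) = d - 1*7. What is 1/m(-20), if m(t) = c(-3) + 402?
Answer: 1/392 ≈ 0.0025510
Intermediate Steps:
c(d) = -7 + d (c(d) = d - 7 = -7 + d)
m(t) = 392 (m(t) = (-7 - 3) + 402 = -10 + 402 = 392)
1/m(-20) = 1/392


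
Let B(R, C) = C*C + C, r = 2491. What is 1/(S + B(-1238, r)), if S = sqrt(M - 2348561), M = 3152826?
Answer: 886796/5504849904417 - sqrt(804265)/38533949330919 ≈ 1.6107e-7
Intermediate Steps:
B(R, C) = C + C**2 (B(R, C) = C**2 + C = C + C**2)
S = sqrt(804265) (S = sqrt(3152826 - 2348561) = sqrt(804265) ≈ 896.81)
1/(S + B(-1238, r)) = 1/(sqrt(804265) + 2491*(1 + 2491)) = 1/(sqrt(804265) + 2491*2492) = 1/(sqrt(804265) + 6207572) = 1/(6207572 + sqrt(804265))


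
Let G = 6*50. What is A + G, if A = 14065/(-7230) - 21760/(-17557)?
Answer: 7598303719/25387422 ≈ 299.29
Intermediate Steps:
G = 300
A = -17922881/25387422 (A = 14065*(-1/7230) - 21760*(-1/17557) = -2813/1446 + 21760/17557 = -17922881/25387422 ≈ -0.70597)
A + G = -17922881/25387422 + 300 = 7598303719/25387422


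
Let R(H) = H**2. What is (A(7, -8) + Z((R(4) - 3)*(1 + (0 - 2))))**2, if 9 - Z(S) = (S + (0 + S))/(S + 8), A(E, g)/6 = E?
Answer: 52441/25 ≈ 2097.6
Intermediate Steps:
A(E, g) = 6*E
Z(S) = 9 - 2*S/(8 + S) (Z(S) = 9 - (S + (0 + S))/(S + 8) = 9 - (S + S)/(8 + S) = 9 - 2*S/(8 + S))
(A(7, -8) + Z((R(4) - 3)*(1 + (0 - 2))))**2 = (6*7 + (72 + 7*((4**2 - 3)*(1 + (0 - 2))))/(8 + (4**2 - 3)*(1 + (0 - 2))))**2 = (42 + (72 + 7*((16 - 3)*(1 - 2)))/(8 + (16 - 3)*(1 - 2)))**2 = (42 + (72 + 7*(13*(-1)))/(8 + 13*(-1)))**2 = (42 + (72 + 7*(-13))/(8 - 13))**2 = (42 + (72 - 91)/(-5))**2 = (42 - 1/5*(-19))**2 = (42 + 19/5)**2 = (229/5)**2 = 52441/25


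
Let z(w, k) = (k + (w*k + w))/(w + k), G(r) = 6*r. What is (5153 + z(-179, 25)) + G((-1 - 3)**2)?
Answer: 812975/154 ≈ 5279.1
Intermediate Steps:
z(w, k) = (k + w + k*w)/(k + w) (z(w, k) = (k + (k*w + w))/(k + w) = (k + (w + k*w))/(k + w) = (k + w + k*w)/(k + w))
(5153 + z(-179, 25)) + G((-1 - 3)**2) = (5153 + (25 - 179 + 25*(-179))/(25 - 179)) + 6*(-1 - 3)**2 = (5153 + (25 - 179 - 4475)/(-154)) + 6*(-4)**2 = (5153 - 1/154*(-4629)) + 6*16 = (5153 + 4629/154) + 96 = 798191/154 + 96 = 812975/154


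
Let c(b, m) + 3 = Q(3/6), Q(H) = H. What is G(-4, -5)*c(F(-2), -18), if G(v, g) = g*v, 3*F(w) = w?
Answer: -50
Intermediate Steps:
F(w) = w/3
c(b, m) = -5/2 (c(b, m) = -3 + 3/6 = -3 + 3*(⅙) = -3 + ½ = -5/2)
G(-4, -5)*c(F(-2), -18) = -5*(-4)*(-5/2) = 20*(-5/2) = -50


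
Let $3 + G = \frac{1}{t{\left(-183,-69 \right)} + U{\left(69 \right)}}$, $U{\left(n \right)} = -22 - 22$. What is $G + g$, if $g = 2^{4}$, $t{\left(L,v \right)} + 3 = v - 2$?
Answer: $\frac{1533}{118} \approx 12.992$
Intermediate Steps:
$U{\left(n \right)} = -44$ ($U{\left(n \right)} = -22 - 22 = -44$)
$t{\left(L,v \right)} = -5 + v$ ($t{\left(L,v \right)} = -3 + \left(v - 2\right) = -3 + \left(-2 + v\right) = -5 + v$)
$g = 16$
$G = - \frac{355}{118}$ ($G = -3 + \frac{1}{\left(-5 - 69\right) - 44} = -3 + \frac{1}{-74 - 44} = -3 + \frac{1}{-118} = -3 - \frac{1}{118} = - \frac{355}{118} \approx -3.0085$)
$G + g = - \frac{355}{118} + 16 = \frac{1533}{118}$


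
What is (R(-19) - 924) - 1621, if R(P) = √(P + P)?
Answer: -2545 + I*√38 ≈ -2545.0 + 6.1644*I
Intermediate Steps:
R(P) = √2*√P (R(P) = √(2*P) = √2*√P)
(R(-19) - 924) - 1621 = (√2*√(-19) - 924) - 1621 = (√2*(I*√19) - 924) - 1621 = (I*√38 - 924) - 1621 = (-924 + I*√38) - 1621 = -2545 + I*√38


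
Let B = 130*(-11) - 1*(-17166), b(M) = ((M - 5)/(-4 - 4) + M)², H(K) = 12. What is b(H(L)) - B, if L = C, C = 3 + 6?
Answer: -999183/64 ≈ -15612.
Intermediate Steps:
C = 9
L = 9
b(M) = (5/8 + 7*M/8)² (b(M) = ((-5 + M)/(-8) + M)² = ((-5 + M)*(-⅛) + M)² = ((5/8 - M/8) + M)² = (5/8 + 7*M/8)²)
B = 15736 (B = -1430 + 17166 = 15736)
b(H(L)) - B = (5 + 7*12)²/64 - 1*15736 = (5 + 84)²/64 - 15736 = (1/64)*89² - 15736 = (1/64)*7921 - 15736 = 7921/64 - 15736 = -999183/64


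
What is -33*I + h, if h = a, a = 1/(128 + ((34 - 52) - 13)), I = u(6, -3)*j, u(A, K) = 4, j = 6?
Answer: -76823/97 ≈ -791.99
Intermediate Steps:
I = 24 (I = 4*6 = 24)
a = 1/97 (a = 1/(128 + (-18 - 13)) = 1/(128 - 31) = 1/97 ≈ 0.010309)
h = 1/97 ≈ 0.010309
-33*I + h = -33*24 + 1/97 = -792 + 1/97 = -76823/97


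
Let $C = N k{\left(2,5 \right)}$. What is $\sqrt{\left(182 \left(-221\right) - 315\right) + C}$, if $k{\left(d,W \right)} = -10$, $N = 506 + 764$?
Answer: $i \sqrt{53237} \approx 230.73 i$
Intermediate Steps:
$N = 1270$
$C = -12700$ ($C = 1270 \left(-10\right) = -12700$)
$\sqrt{\left(182 \left(-221\right) - 315\right) + C} = \sqrt{\left(182 \left(-221\right) - 315\right) - 12700} = \sqrt{\left(-40222 - 315\right) - 12700} = \sqrt{-40537 - 12700} = \sqrt{-53237} = i \sqrt{53237}$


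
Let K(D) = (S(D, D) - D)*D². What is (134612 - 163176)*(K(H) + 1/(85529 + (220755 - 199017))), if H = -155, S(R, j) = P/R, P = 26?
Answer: -11397510551327424/107267 ≈ -1.0625e+11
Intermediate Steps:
S(R, j) = 26/R
K(D) = D²*(-D + 26/D) (K(D) = (26/D - D)*D² = (-D + 26/D)*D² = D²*(-D + 26/D))
(134612 - 163176)*(K(H) + 1/(85529 + (220755 - 199017))) = (134612 - 163176)*(-155*(26 - 1*(-155)²) + 1/(85529 + (220755 - 199017))) = -28564*(-155*(26 - 1*24025) + 1/(85529 + 21738)) = -28564*(-155*(26 - 24025) + 1/107267) = -28564*(-155*(-23999) + 1/107267) = -28564*(3719845 + 1/107267) = -28564*399016613616/107267 = -11397510551327424/107267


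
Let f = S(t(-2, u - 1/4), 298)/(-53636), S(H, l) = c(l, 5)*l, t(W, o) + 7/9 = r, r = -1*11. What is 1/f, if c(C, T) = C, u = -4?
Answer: -13409/22201 ≈ -0.60398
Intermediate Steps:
r = -11
t(W, o) = -106/9 (t(W, o) = -7/9 - 11 = -106/9)
S(H, l) = l**2 (S(H, l) = l*l = l**2)
f = -22201/13409 (f = 298**2/(-53636) = 88804*(-1/53636) = -22201/13409 ≈ -1.6557)
1/f = 1/(-22201/13409) = -13409/22201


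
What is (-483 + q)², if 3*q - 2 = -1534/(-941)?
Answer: 1849852968649/7969329 ≈ 2.3212e+5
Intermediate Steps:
q = 3416/2823 (q = ⅔ + (-1534/(-941))/3 = ⅔ + (-1534*(-1/941))/3 = ⅔ + (⅓)*(1534/941) = ⅔ + 1534/2823 = 3416/2823 ≈ 1.2101)
(-483 + q)² = (-483 + 3416/2823)² = (-1360093/2823)² = 1849852968649/7969329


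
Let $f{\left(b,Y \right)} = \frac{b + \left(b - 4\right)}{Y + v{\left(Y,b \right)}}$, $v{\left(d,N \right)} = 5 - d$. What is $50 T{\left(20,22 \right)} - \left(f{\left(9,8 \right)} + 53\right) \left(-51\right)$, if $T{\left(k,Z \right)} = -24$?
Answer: $\frac{8229}{5} \approx 1645.8$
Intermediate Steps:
$f{\left(b,Y \right)} = - \frac{4}{5} + \frac{2 b}{5}$ ($f{\left(b,Y \right)} = \frac{b + \left(b - 4\right)}{Y - \left(-5 + Y\right)} = \frac{b + \left(-4 + b\right)}{5} = \left(-4 + 2 b\right) \frac{1}{5} = - \frac{4}{5} + \frac{2 b}{5}$)
$50 T{\left(20,22 \right)} - \left(f{\left(9,8 \right)} + 53\right) \left(-51\right) = 50 \left(-24\right) - \left(\left(- \frac{4}{5} + \frac{2}{5} \cdot 9\right) + 53\right) \left(-51\right) = -1200 - \left(\left(- \frac{4}{5} + \frac{18}{5}\right) + 53\right) \left(-51\right) = -1200 - \left(\frac{14}{5} + 53\right) \left(-51\right) = -1200 - \frac{279}{5} \left(-51\right) = -1200 - - \frac{14229}{5} = -1200 + \frac{14229}{5} = \frac{8229}{5}$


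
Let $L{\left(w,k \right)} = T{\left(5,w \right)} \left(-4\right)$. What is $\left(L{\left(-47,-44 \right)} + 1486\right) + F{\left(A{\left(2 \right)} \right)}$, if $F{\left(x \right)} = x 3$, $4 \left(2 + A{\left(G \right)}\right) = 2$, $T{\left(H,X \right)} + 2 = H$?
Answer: $\frac{2939}{2} \approx 1469.5$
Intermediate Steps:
$T{\left(H,X \right)} = -2 + H$
$A{\left(G \right)} = - \frac{3}{2}$ ($A{\left(G \right)} = -2 + \frac{1}{4} \cdot 2 = -2 + \frac{1}{2} = - \frac{3}{2}$)
$F{\left(x \right)} = 3 x$
$L{\left(w,k \right)} = -12$ ($L{\left(w,k \right)} = \left(-2 + 5\right) \left(-4\right) = 3 \left(-4\right) = -12$)
$\left(L{\left(-47,-44 \right)} + 1486\right) + F{\left(A{\left(2 \right)} \right)} = \left(-12 + 1486\right) + 3 \left(- \frac{3}{2}\right) = 1474 - \frac{9}{2} = \frac{2939}{2}$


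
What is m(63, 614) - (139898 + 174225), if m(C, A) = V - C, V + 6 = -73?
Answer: -314265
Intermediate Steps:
V = -79 (V = -6 - 73 = -79)
m(C, A) = -79 - C
m(63, 614) - (139898 + 174225) = (-79 - 1*63) - (139898 + 174225) = (-79 - 63) - 1*314123 = -142 - 314123 = -314265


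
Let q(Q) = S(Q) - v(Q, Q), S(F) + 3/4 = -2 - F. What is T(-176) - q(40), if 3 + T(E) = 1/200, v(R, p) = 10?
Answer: 9951/200 ≈ 49.755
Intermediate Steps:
S(F) = -11/4 - F (S(F) = -3/4 + (-2 - F) = -11/4 - F)
q(Q) = -51/4 - Q (q(Q) = (-11/4 - Q) - 1*10 = (-11/4 - Q) - 10 = -51/4 - Q)
T(E) = -599/200 (T(E) = -3 + 1/200 = -599/200)
T(-176) - q(40) = -599/200 - (-51/4 - 1*40) = -599/200 - (-51/4 - 40) = -599/200 - 1*(-211/4) = -599/200 + 211/4 = 9951/200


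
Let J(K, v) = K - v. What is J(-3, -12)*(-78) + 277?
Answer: -425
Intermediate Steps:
J(-3, -12)*(-78) + 277 = (-3 - 1*(-12))*(-78) + 277 = (-3 + 12)*(-78) + 277 = 9*(-78) + 277 = -702 + 277 = -425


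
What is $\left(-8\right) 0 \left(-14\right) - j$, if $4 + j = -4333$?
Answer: $4337$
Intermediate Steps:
$j = -4337$ ($j = -4 - 4333 = -4337$)
$\left(-8\right) 0 \left(-14\right) - j = \left(-8\right) 0 \left(-14\right) - -4337 = 0 \left(-14\right) + 4337 = 0 + 4337 = 4337$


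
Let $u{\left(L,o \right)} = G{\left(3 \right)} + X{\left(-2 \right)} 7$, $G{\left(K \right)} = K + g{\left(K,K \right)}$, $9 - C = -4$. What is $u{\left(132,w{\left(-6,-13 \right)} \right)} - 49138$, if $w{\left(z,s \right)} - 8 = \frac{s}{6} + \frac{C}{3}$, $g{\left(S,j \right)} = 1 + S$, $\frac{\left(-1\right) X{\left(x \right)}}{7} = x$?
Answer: $-49033$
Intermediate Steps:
$C = 13$ ($C = 9 - -4 = 9 + 4 = 13$)
$X{\left(x \right)} = - 7 x$
$G{\left(K \right)} = 1 + 2 K$ ($G{\left(K \right)} = K + \left(1 + K\right) = 1 + 2 K$)
$w{\left(z,s \right)} = \frac{37}{3} + \frac{s}{6}$ ($w{\left(z,s \right)} = 8 + \left(\frac{s}{6} + \frac{13}{3}\right) = 8 + \left(\frac{13}{3} + \frac{s}{6}\right) = \frac{37}{3} + \frac{s}{6}$)
$u{\left(L,o \right)} = 105$ ($u{\left(L,o \right)} = \left(1 + 2 \cdot 3\right) + \left(-7\right) \left(-2\right) 7 = \left(1 + 6\right) + 14 \cdot 7 = 7 + 98 = 105$)
$u{\left(132,w{\left(-6,-13 \right)} \right)} - 49138 = 105 - 49138 = -49033$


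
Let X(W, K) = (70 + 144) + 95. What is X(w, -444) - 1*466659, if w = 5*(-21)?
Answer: -466350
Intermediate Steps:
w = -105
X(W, K) = 309 (X(W, K) = 214 + 95 = 309)
X(w, -444) - 1*466659 = 309 - 1*466659 = 309 - 466659 = -466350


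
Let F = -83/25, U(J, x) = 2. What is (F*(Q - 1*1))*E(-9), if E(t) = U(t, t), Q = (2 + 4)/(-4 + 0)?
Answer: 83/5 ≈ 16.600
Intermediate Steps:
Q = -3/2 (Q = 6/(-4) = 6*(-1/4) = -3/2 ≈ -1.5000)
F = -83/25 (F = -83*1/25 = -83/25 ≈ -3.3200)
E(t) = 2
(F*(Q - 1*1))*E(-9) = -83*(-3/2 - 1*1)/25*2 = -83*(-3/2 - 1)/25*2 = -83/25*(-5/2)*2 = (83/10)*2 = 83/5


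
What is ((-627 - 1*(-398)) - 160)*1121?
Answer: -436069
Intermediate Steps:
((-627 - 1*(-398)) - 160)*1121 = ((-627 + 398) - 160)*1121 = (-229 - 160)*1121 = -389*1121 = -436069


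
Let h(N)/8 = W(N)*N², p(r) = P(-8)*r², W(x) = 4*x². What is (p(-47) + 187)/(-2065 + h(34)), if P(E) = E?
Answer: -17485/42760687 ≈ -0.00040890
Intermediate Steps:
p(r) = -8*r²
h(N) = 32*N⁴ (h(N) = 8*((4*N²)*N²) = 8*(4*N⁴) = 32*N⁴)
(p(-47) + 187)/(-2065 + h(34)) = (-8*(-47)² + 187)/(-2065 + 32*34⁴) = (-8*2209 + 187)/(-2065 + 32*1336336) = (-17672 + 187)/(-2065 + 42762752) = -17485/42760687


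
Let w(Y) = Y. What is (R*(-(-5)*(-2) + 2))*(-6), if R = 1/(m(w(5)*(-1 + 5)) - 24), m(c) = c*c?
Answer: 6/47 ≈ 0.12766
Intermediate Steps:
m(c) = c²
R = 1/376 (R = 1/((5*(-1 + 5))² - 24) = 1/((5*4)² - 24) = 1/(20² - 24) = 1/(400 - 24) = 1/376 ≈ 0.0026596)
(R*(-(-5)*(-2) + 2))*(-6) = ((-(-5)*(-2) + 2)/376)*(-6) = ((-5*2 + 2)/376)*(-6) = ((-10 + 2)/376)*(-6) = ((1/376)*(-8))*(-6) = -1/47*(-6) = 6/47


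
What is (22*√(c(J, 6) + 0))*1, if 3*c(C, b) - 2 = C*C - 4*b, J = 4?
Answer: 22*I*√2 ≈ 31.113*I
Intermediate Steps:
c(C, b) = ⅔ - 4*b/3 + C²/3 (c(C, b) = ⅔ + (C*C - 4*b)/3 = ⅔ + (C² - 4*b)/3 = ⅔ + (-4*b/3 + C²/3) = ⅔ - 4*b/3 + C²/3)
(22*√(c(J, 6) + 0))*1 = (22*√((⅔ - 4/3*6 + (⅓)*4²) + 0))*1 = (22*√((⅔ - 8 + (⅓)*16) + 0))*1 = (22*√((⅔ - 8 + 16/3) + 0))*1 = (22*√(-2 + 0))*1 = (22*√(-2))*1 = (22*(I*√2))*1 = (22*I*√2)*1 = 22*I*√2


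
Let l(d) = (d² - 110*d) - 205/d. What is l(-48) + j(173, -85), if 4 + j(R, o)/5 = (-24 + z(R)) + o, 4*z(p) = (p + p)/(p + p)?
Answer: 337177/48 ≈ 7024.5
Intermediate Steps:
z(p) = ¼ (z(p) = ((p + p)/(p + p))/4 = ((2*p)/((2*p)))/4 = ((2*p)*(1/(2*p)))/4 = (¼)*1 = ¼)
l(d) = d² - 205/d - 110*d
j(R, o) = -555/4 + 5*o (j(R, o) = -20 + 5*((-24 + ¼) + o) = -20 + 5*(-95/4 + o) = -20 + (-475/4 + 5*o) = -555/4 + 5*o)
l(-48) + j(173, -85) = (-205 + (-48)²*(-110 - 48))/(-48) + (-555/4 + 5*(-85)) = -(-205 + 2304*(-158))/48 + (-555/4 - 425) = -(-205 - 364032)/48 - 2255/4 = -1/48*(-364237) - 2255/4 = 364237/48 - 2255/4 = 337177/48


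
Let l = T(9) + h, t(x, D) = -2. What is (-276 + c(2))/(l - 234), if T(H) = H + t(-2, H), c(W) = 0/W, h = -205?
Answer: 23/36 ≈ 0.63889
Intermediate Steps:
c(W) = 0
T(H) = -2 + H (T(H) = H - 2 = -2 + H)
l = -198 (l = (-2 + 9) - 205 = 7 - 205 = -198)
(-276 + c(2))/(l - 234) = (-276 + 0)/(-198 - 234) = -276/(-432) = -276*(-1/432) = 23/36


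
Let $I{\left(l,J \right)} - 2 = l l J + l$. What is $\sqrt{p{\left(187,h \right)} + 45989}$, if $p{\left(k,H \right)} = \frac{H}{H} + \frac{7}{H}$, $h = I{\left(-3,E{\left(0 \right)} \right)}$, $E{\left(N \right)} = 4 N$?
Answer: $\sqrt{45983} \approx 214.44$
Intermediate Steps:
$I{\left(l,J \right)} = 2 + l + J l^{2}$ ($I{\left(l,J \right)} = 2 + \left(l l J + l\right) = 2 + \left(l^{2} J + l\right) = 2 + \left(J l^{2} + l\right) = 2 + \left(l + J l^{2}\right) = 2 + l + J l^{2}$)
$h = -1$ ($h = 2 - 3 + 4 \cdot 0 \left(-3\right)^{2} = 2 - 3 + 0 \cdot 9 = 2 - 3 + 0 = -1$)
$p{\left(k,H \right)} = 1 + \frac{7}{H}$
$\sqrt{p{\left(187,h \right)} + 45989} = \sqrt{\frac{7 - 1}{-1} + 45989} = \sqrt{\left(-1\right) 6 + 45989} = \sqrt{-6 + 45989} = \sqrt{45983}$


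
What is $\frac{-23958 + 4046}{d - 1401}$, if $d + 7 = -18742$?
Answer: $\frac{9956}{10075} \approx 0.98819$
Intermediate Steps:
$d = -18749$ ($d = -7 - 18742 = -18749$)
$\frac{-23958 + 4046}{d - 1401} = \frac{-23958 + 4046}{-18749 - 1401} = - \frac{19912}{-20150} = \left(-19912\right) \left(- \frac{1}{20150}\right) = \frac{9956}{10075}$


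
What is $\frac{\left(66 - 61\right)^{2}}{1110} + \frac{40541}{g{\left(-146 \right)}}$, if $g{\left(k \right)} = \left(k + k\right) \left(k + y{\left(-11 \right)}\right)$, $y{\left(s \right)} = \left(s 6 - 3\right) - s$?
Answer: $\frac{1549657}{2204016} \approx 0.70311$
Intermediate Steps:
$y{\left(s \right)} = -3 + 5 s$ ($y{\left(s \right)} = \left(6 s - 3\right) - s = \left(-3 + 6 s\right) - s = -3 + 5 s$)
$g{\left(k \right)} = 2 k \left(-58 + k\right)$ ($g{\left(k \right)} = \left(k + k\right) \left(k + \left(-3 + 5 \left(-11\right)\right)\right) = 2 k \left(k - 58\right) = 2 k \left(-58 + k\right)$)
$\frac{\left(66 - 61\right)^{2}}{1110} + \frac{40541}{g{\left(-146 \right)}} = \frac{\left(66 - 61\right)^{2}}{1110} + \frac{40541}{2 \left(-146\right) \left(-58 - 146\right)} = 5^{2} \cdot \frac{1}{1110} + \frac{40541}{2 \left(-146\right) \left(-204\right)} = 25 \cdot \frac{1}{1110} + \frac{40541}{59568} = \frac{5}{222} + 40541 \cdot \frac{1}{59568} = \frac{5}{222} + \frac{40541}{59568} = \frac{1549657}{2204016}$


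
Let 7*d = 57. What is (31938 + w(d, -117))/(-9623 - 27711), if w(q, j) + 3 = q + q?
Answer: -223659/261338 ≈ -0.85582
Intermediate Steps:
d = 57/7 (d = (⅐)*57 = 57/7 ≈ 8.1429)
w(q, j) = -3 + 2*q (w(q, j) = -3 + (q + q) = -3 + 2*q)
(31938 + w(d, -117))/(-9623 - 27711) = (31938 + (-3 + 2*(57/7)))/(-9623 - 27711) = (31938 + (-3 + 114/7))/(-37334) = (31938 + 93/7)*(-1/37334) = (223659/7)*(-1/37334) = -223659/261338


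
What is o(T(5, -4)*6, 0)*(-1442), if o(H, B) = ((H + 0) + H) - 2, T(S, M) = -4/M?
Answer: -14420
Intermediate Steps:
o(H, B) = -2 + 2*H (o(H, B) = (H + H) - 2 = 2*H - 2 = -2 + 2*H)
o(T(5, -4)*6, 0)*(-1442) = (-2 + 2*(-4/(-4)*6))*(-1442) = (-2 + 2*(-4*(-¼)*6))*(-1442) = (-2 + 2*(1*6))*(-1442) = (-2 + 2*6)*(-1442) = (-2 + 12)*(-1442) = 10*(-1442) = -14420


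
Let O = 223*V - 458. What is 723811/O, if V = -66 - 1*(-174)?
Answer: 723811/23626 ≈ 30.636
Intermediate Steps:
V = 108 (V = -66 + 174 = 108)
O = 23626 (O = 223*108 - 458 = 24084 - 458 = 23626)
723811/O = 723811/23626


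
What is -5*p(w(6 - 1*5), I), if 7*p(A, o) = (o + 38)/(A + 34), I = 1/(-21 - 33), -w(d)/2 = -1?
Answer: -1465/1944 ≈ -0.75360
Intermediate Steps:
w(d) = 2 (w(d) = -2*(-1) = 2)
I = -1/54 (I = 1/(-54) = -1/54 ≈ -0.018519)
p(A, o) = (38 + o)/(7*(34 + A)) (p(A, o) = ((o + 38)/(A + 34))/7 = ((38 + o)/(34 + A))/7 = (38 + o)/(7*(34 + A)))
-5*p(w(6 - 1*5), I) = -5*(38 - 1/54)/(7*(34 + 2)) = -5*2051/(7*36*54) = -5*293/1944 = -1465/1944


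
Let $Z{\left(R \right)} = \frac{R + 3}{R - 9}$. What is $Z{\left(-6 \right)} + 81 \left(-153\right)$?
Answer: $- \frac{61964}{5} \approx -12393.0$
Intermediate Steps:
$Z{\left(R \right)} = \frac{3 + R}{-9 + R}$
$Z{\left(-6 \right)} + 81 \left(-153\right) = \frac{3 - 6}{-9 - 6} + 81 \left(-153\right) = \frac{1}{-15} \left(-3\right) - 12393 = \left(- \frac{1}{15}\right) \left(-3\right) - 12393 = \frac{1}{5} - 12393 = - \frac{61964}{5}$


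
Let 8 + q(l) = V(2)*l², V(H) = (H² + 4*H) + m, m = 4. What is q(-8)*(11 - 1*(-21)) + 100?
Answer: 32612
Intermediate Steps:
V(H) = 4 + H² + 4*H (V(H) = (H² + 4*H) + 4 = 4 + H² + 4*H)
q(l) = -8 + 16*l² (q(l) = -8 + (4 + 2² + 4*2)*l² = -8 + (4 + 4 + 8)*l² = -8 + 16*l²)
q(-8)*(11 - 1*(-21)) + 100 = (-8 + 16*(-8)²)*(11 - 1*(-21)) + 100 = (-8 + 16*64)*(11 + 21) + 100 = (-8 + 1024)*32 + 100 = 1016*32 + 100 = 32512 + 100 = 32612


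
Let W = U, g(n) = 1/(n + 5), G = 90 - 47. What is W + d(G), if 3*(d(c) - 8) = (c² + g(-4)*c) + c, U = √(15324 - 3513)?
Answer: 653 + √11811 ≈ 761.68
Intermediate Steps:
G = 43
g(n) = 1/(5 + n)
U = √11811 ≈ 108.68
d(c) = 8 + c²/3 + 2*c/3 (d(c) = 8 + ((c² + c/(5 - 4)) + c)/3 = 8 + ((c² + c/1) + c)/3 = 8 + ((c² + 1*c) + c)/3 = 8 + ((c² + c) + c)/3 = 8 + ((c + c²) + c)/3 = 8 + (c² + 2*c)/3 = 8 + (c²/3 + 2*c/3) = 8 + c²/3 + 2*c/3)
W = √11811 ≈ 108.68
W + d(G) = √11811 + (8 + (⅓)*43² + (⅔)*43) = √11811 + (8 + (⅓)*1849 + 86/3) = √11811 + (8 + 1849/3 + 86/3) = √11811 + 653 = 653 + √11811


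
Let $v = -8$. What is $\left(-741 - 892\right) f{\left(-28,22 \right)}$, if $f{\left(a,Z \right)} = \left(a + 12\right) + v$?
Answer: $39192$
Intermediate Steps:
$f{\left(a,Z \right)} = 4 + a$ ($f{\left(a,Z \right)} = \left(a + 12\right) - 8 = \left(12 + a\right) - 8 = 4 + a$)
$\left(-741 - 892\right) f{\left(-28,22 \right)} = \left(-741 - 892\right) \left(4 - 28\right) = \left(-1633\right) \left(-24\right) = 39192$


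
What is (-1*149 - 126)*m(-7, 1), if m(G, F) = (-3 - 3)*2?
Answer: 3300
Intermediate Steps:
m(G, F) = -12 (m(G, F) = -6*2 = -12)
(-1*149 - 126)*m(-7, 1) = (-1*149 - 126)*(-12) = (-149 - 126)*(-12) = -275*(-12) = 3300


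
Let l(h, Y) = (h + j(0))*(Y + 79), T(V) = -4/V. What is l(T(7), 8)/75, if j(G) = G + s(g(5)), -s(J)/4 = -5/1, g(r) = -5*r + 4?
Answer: 3944/175 ≈ 22.537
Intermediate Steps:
g(r) = 4 - 5*r
s(J) = 20 (s(J) = -(-20)/1 = -(-20) = -4*(-5) = 20)
j(G) = 20 + G (j(G) = G + 20 = 20 + G)
l(h, Y) = (20 + h)*(79 + Y) (l(h, Y) = (h + (20 + 0))*(Y + 79) = (h + 20)*(79 + Y) = (20 + h)*(79 + Y))
l(T(7), 8)/75 = (1580 + 20*8 + 79*(-4/7) + 8*(-4/7))/75 = (1580 + 160 + 79*(-4*⅐) + 8*(-4*⅐))*(1/75) = (1580 + 160 + 79*(-4/7) + 8*(-4/7))*(1/75) = (1580 + 160 - 316/7 - 32/7)*(1/75) = (11832/7)*(1/75) = 3944/175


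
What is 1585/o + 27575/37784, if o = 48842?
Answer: 703352895/922723064 ≈ 0.76226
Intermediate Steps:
1585/o + 27575/37784 = 1585/48842 + 27575/37784 = 703352895/922723064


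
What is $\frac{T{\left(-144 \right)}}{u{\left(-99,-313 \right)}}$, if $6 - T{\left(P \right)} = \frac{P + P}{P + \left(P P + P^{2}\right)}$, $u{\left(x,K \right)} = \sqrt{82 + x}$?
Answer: $- \frac{1724 i \sqrt{17}}{4879} \approx - 1.4569 i$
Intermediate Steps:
$T{\left(P \right)} = 6 - \frac{2 P}{P + 2 P^{2}}$ ($T{\left(P \right)} = 6 - \frac{P + P}{P + \left(P P + P^{2}\right)} = 6 - \frac{2 P}{P + \left(P^{2} + P^{2}\right)} = 6 - \frac{2 P}{P + 2 P^{2}}$)
$\frac{T{\left(-144 \right)}}{u{\left(-99,-313 \right)}} = \frac{4 \frac{1}{1 + 2 \left(-144\right)} \left(1 + 3 \left(-144\right)\right)}{\sqrt{82 - 99}} = \frac{4 \frac{1}{1 - 288} \left(1 - 432\right)}{\sqrt{-17}} = \frac{4 \frac{1}{-287} \left(-431\right)}{i \sqrt{17}} = 4 \left(- \frac{1}{287}\right) \left(-431\right) \left(- \frac{i \sqrt{17}}{17}\right) = \frac{1724 \left(- \frac{i \sqrt{17}}{17}\right)}{287} = - \frac{1724 i \sqrt{17}}{4879}$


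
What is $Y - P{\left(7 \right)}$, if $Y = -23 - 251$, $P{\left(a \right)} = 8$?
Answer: $-282$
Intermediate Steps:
$Y = -274$
$Y - P{\left(7 \right)} = -274 - 8 = -282$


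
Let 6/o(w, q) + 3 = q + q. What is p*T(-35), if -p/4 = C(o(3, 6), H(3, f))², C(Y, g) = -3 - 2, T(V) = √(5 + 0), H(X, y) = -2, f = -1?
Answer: -100*√5 ≈ -223.61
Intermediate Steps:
o(w, q) = 6/(-3 + 2*q) (o(w, q) = 6/(-3 + (q + q)) = 6/(-3 + 2*q))
T(V) = √5
C(Y, g) = -5
p = -100 (p = -4*(-5)² = -4*25 = -100)
p*T(-35) = -100*√5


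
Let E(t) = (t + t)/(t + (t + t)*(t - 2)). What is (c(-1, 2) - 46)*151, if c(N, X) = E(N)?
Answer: -35032/5 ≈ -7006.4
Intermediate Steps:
E(t) = 2*t/(t + 2*t*(-2 + t)) (E(t) = (2*t)/(t + (2*t)*(-2 + t)) = (2*t)/(t + 2*t*(-2 + t)) = 2*t/(t + 2*t*(-2 + t)))
c(N, X) = 2/(-3 + 2*N)
(c(-1, 2) - 46)*151 = (2/(-3 + 2*(-1)) - 46)*151 = (2/(-3 - 2) - 46)*151 = (2/(-5) - 46)*151 = (2*(-1/5) - 46)*151 = (-2/5 - 46)*151 = -232/5*151 = -35032/5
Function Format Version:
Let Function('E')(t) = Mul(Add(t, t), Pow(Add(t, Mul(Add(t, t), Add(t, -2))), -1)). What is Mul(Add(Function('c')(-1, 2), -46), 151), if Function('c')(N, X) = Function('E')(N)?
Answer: Rational(-35032, 5) ≈ -7006.4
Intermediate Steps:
Function('E')(t) = Mul(2, t, Pow(Add(t, Mul(2, t, Add(-2, t))), -1)) (Function('E')(t) = Mul(Mul(2, t), Pow(Add(t, Mul(Mul(2, t), Add(-2, t))), -1)) = Mul(Mul(2, t), Pow(Add(t, Mul(2, t, Add(-2, t))), -1)) = Mul(2, t, Pow(Add(t, Mul(2, t, Add(-2, t))), -1)))
Function('c')(N, X) = Mul(2, Pow(Add(-3, Mul(2, N)), -1))
Mul(Add(Function('c')(-1, 2), -46), 151) = Mul(Add(Mul(2, Pow(Add(-3, Mul(2, -1)), -1)), -46), 151) = Mul(Add(Mul(2, Pow(Add(-3, -2), -1)), -46), 151) = Mul(Add(Mul(2, Pow(-5, -1)), -46), 151) = Mul(Add(Mul(2, Rational(-1, 5)), -46), 151) = Mul(Add(Rational(-2, 5), -46), 151) = Mul(Rational(-232, 5), 151) = Rational(-35032, 5)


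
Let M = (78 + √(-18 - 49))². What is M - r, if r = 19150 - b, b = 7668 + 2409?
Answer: -3056 + 156*I*√67 ≈ -3056.0 + 1276.9*I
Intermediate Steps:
b = 10077
M = (78 + I*√67)² (M = (78 + √(-67))² = (78 + I*√67)² ≈ 6017.0 + 1276.9*I)
r = 9073 (r = 19150 - 1*10077 = 19150 - 10077 = 9073)
M - r = (78 + I*√67)² - 1*9073 = (78 + I*√67)² - 9073 = -9073 + (78 + I*√67)²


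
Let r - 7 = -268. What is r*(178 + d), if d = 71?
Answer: -64989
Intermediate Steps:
r = -261 (r = 7 - 268 = -261)
r*(178 + d) = -261*(178 + 71) = -261*249 = -64989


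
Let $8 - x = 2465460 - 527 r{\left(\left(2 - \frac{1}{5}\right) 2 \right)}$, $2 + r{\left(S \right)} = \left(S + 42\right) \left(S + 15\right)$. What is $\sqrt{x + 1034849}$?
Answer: $\frac{3 i \sqrt{2735213}}{5} \approx 992.31 i$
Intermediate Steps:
$r{\left(S \right)} = -2 + \left(15 + S\right) \left(42 + S\right)$ ($r{\left(S \right)} = -2 + \left(S + 42\right) \left(S + 15\right) = -2 + \left(42 + S\right) \left(15 + S\right) = -2 + \left(15 + S\right) \left(42 + S\right)$)
$x = - \frac{50488142}{25}$ ($x = 8 - \left(2465460 - 527 \left(628 + \left(\left(2 - \frac{1}{5}\right) 2\right)^{2} + 57 \left(2 - \frac{1}{5}\right) 2\right)\right) = 8 - \left(2465460 - 527 \left(628 + \left(\frac{9}{5} \cdot 2\right)^{2} + 57 \cdot \frac{9}{5} \cdot 2\right)\right) = 8 - \left(2465460 - 527 \left(628 + \left(\frac{18}{5}\right)^{2} + 57 \cdot \frac{18}{5}\right)\right) = 8 - \left(2465460 - 527 \left(628 + \frac{324}{25} + \frac{1026}{5}\right)\right) = 8 - \left(2465460 - \frac{11148158}{25}\right) = 8 - \frac{50488342}{25} = - \frac{50488142}{25} \approx -2.0195 \cdot 10^{6}$)
$\sqrt{x + 1034849} = \sqrt{- \frac{50488142}{25} + 1034849} = \sqrt{- \frac{24616917}{25}} = \frac{3 i \sqrt{2735213}}{5}$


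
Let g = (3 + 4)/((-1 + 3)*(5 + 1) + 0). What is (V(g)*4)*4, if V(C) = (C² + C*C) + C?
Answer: 182/9 ≈ 20.222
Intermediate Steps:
g = 7/12 (g = 7/(2*6 + 0) = 7/(12 + 0) = 7/12 ≈ 0.58333)
V(C) = C + 2*C² (V(C) = (C² + C²) + C = 2*C² + C = C + 2*C²)
(V(g)*4)*4 = ((7*(1 + 2*(7/12))/12)*4)*4 = ((7*(1 + 7/6)/12)*4)*4 = (((7/12)*(13/6))*4)*4 = ((91/72)*4)*4 = (91/18)*4 = 182/9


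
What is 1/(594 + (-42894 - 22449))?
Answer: -1/64749 ≈ -1.5444e-5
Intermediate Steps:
1/(594 + (-42894 - 22449)) = 1/(594 - 65343) = 1/(-64749) = -1/64749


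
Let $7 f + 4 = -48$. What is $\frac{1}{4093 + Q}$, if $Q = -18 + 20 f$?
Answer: $\frac{7}{27485} \approx 0.00025468$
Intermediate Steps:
$f = - \frac{52}{7}$ ($f = - \frac{4}{7} + \frac{1}{7} \left(-48\right) = - \frac{4}{7} - \frac{48}{7} = - \frac{52}{7} \approx -7.4286$)
$Q = - \frac{1166}{7}$ ($Q = -18 + 20 \left(- \frac{52}{7}\right) = -18 - \frac{1040}{7} = - \frac{1166}{7} \approx -166.57$)
$\frac{1}{4093 + Q} = \frac{1}{4093 - \frac{1166}{7}} = \frac{1}{\frac{27485}{7}} = \frac{7}{27485}$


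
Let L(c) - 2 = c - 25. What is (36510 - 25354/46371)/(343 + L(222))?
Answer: 846489928/12566541 ≈ 67.361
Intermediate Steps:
L(c) = -23 + c (L(c) = 2 + (c - 25) = 2 + (-25 + c) = -23 + c)
(36510 - 25354/46371)/(343 + L(222)) = (36510 - 25354/46371)/(343 + (-23 + 222)) = (36510 - 25354*1/46371)/(343 + 199) = (36510 - 25354/46371)/542 = (1692979856/46371)*(1/542) = 846489928/12566541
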